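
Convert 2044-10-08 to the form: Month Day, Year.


ISO 2044-10-08 parses as year=2044, month=10, day=08
Month 10 -> October

October 8, 2044


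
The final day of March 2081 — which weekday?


March 2081 has 31 days
Anchor: Jan 1, 2081. With p = 2081 - 1 = 2080: (p + p//4 - p//100 + p//400) mod 7 = (2080 + 520 - 20 + 5) mod 7 = 2585 mod 7 = 2 -> Wednesday (Mon=0 ... Sun=6)
Days before March (Jan-Feb): 59; March 1 index = (2 + 59) mod 7 = 5 -> Saturday
Last day offset: 31 - 1 = 30 days
Weekday index = (5 + 30) mod 7 = 0

Monday, March 31


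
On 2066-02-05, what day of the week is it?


Date: February 5, 2066
Anchor: Jan 1, 2066. With p = 2066 - 1 = 2065: (p + p//4 - p//100 + p//400) mod 7 = (2065 + 516 - 20 + 5) mod 7 = 2566 mod 7 = 4 -> Friday (Mon=0 ... Sun=6)
Days before February (Jan): 31; offset = 31 + 5 - 1 = 35
Weekday index = (4 + 35) mod 7 = 4

Day of the week: Friday


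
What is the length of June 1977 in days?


June 1977

30 days


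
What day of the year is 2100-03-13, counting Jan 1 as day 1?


Date: March 13, 2100
Days in months 1 through 2: 59
Plus 13 days in March

Day of year: 72


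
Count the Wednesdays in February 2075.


February 2075 has 28 days
Anchor: Jan 1, 2075. With p = 2075 - 1 = 2074: (p + p//4 - p//100 + p//400) mod 7 = (2074 + 518 - 20 + 5) mod 7 = 2577 mod 7 = 1 -> Tuesday (Mon=0 ... Sun=6)
Days before February (Jan): 31; February 1 index = (1 + 31) mod 7 = 4 -> Friday
First Wednesday is February 6
Wednesdays: 6, 13, 20, 27

4 Wednesdays


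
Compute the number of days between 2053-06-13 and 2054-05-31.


From 2053-06-13 to 2054-05-31
2053-06-13: days before June = 31 + 28 + 31 + 30 + 31 = 151 (2053 is not a leap year); day of year = 151 + 13 = 164
2054-05-31: days before May = 31 + 28 + 31 + 30 = 120 (2054 is not a leap year); day of year = 120 + 31 = 151
Rest of 2053: 365 - 164 = 201
Total = 201 + 151 = 352

352 days


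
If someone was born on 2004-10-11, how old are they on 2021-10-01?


Birth: 2004-10-11
Reference: 2021-10-01
Year difference: 2021 - 2004 = 17
Birthday not yet reached in 2021, subtract 1

16 years old


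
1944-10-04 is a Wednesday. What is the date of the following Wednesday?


Current: Wednesday
Target: Wednesday
Days ahead: 7

Next Wednesday: 1944-10-11


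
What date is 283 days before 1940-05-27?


Start: 1940-05-27, subtract 283 days
Back 27 days from May 27 reaches April 30, 1940 -> 256 left
April 1940 has 30 days -> back to March 31, 1940 -> 226 left
March 1940 has 31 days -> back to February 29, 1940 -> 195 left
February 1940 has 29 days -> back to January 31, 1940 -> 166 left
January 1940 has 31 days -> back to December 31, 1939 -> 135 left
December 1939 has 31 days -> back to November 30, 1939 -> 104 left
November 1939 has 30 days -> back to October 31, 1939 -> 74 left
October 1939 has 31 days -> back to September 30, 1939 -> 43 left
September 1939 has 30 days -> back to August 31, 1939 -> 13 left
August 1939: 31 - 13 = 18 -> lands on August 18

Result: 1939-08-18


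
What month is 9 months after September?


September is month 9
9 + 9 = 18; wrap: 18 - 12 = 6

June


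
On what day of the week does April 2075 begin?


Target: April 1, 2075
Anchor: Jan 1, 2075. With p = 2075 - 1 = 2074: (p + p//4 - p//100 + p//400) mod 7 = (2074 + 518 - 20 + 5) mod 7 = 2577 mod 7 = 1 -> Tuesday (Mon=0 ... Sun=6)
Days before April (Jan-Mar): 90 days
Weekday index = (1 + 90) mod 7 = 0

Monday


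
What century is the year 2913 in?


Century = (year - 1) // 100 + 1
= (2913 - 1) // 100 + 1
= 2912 // 100 + 1
= 29 + 1

30th century


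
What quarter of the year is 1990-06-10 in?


Month: June (month 6)
Q1: Jan-Mar, Q2: Apr-Jun, Q3: Jul-Sep, Q4: Oct-Dec

Q2


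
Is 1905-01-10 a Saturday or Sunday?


Anchor: Jan 1, 1905. With p = 1905 - 1 = 1904: (p + p//4 - p//100 + p//400) mod 7 = (1904 + 476 - 19 + 4) mod 7 = 2365 mod 7 = 6 -> Sunday (Mon=0 ... Sun=6)
Day of year: 10; offset = 9
Weekday index = (6 + 9) mod 7 = 1 -> Tuesday
Weekend days: Saturday, Sunday

No


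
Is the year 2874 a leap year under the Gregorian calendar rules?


Gregorian leap year rule: divisible by 4, but not by 100, unless also by 400.
2874 is not divisible by 4 -> not a leap year

No


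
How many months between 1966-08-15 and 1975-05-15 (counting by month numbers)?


From August 1966 to May 1975
9 years * 12 = 108 months, minus 3 months = 105

105 months


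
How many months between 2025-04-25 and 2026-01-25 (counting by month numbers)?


From April 2025 to January 2026
1 year * 12 = 12 months, minus 3 months = 9

9 months


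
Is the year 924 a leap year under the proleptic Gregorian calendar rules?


Gregorian leap year rule: divisible by 4, but not by 100, unless also by 400.
924 is divisible by 4 but not 100 -> leap year

Yes


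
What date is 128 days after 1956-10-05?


Start: 1956-10-05, add 128 days
October 1956 has 31 days: 31 - 5 = 26 days to October 31 -> 102 left
November 1956 has 30 days -> 72 left
December 1956 has 31 days -> 41 left
January 1957 has 31 days -> 10 left
February 1957: 10 <= 28 -> lands on February 10

Result: 1957-02-10


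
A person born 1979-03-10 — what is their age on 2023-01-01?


Birth: 1979-03-10
Reference: 2023-01-01
Year difference: 2023 - 1979 = 44
Birthday not yet reached in 2023, subtract 1

43 years old


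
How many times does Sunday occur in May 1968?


May 1968 has 31 days
Anchor: Jan 1, 1968. With p = 1968 - 1 = 1967: (p + p//4 - p//100 + p//400) mod 7 = (1967 + 491 - 19 + 4) mod 7 = 2443 mod 7 = 0 -> Monday (Mon=0 ... Sun=6)
Days before May (Jan-Apr): 121; May 1 index = (0 + 121) mod 7 = 2 -> Wednesday
First Sunday is May 5
Sundays: 5, 12, 19, 26

4 Sundays


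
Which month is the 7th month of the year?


Month 7 of 12

July


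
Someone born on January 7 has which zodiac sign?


Date: January 7
Conventional tropical zodiac dates: Capricorn from December 22 onward; Aquarius starts January 20
January 7 falls within the Capricorn range

Capricorn


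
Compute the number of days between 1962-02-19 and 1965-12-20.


From 1962-02-19 to 1965-12-20
1962-02-19: days before February = 31; day of year = 31 + 19 = 50
1965-12-20: days before December = 31 + 28 + 31 + 30 + 31 + 30 + 31 + 31 + 30 + 31 + 30 = 334 (1965 is not a leap year); day of year = 334 + 20 = 354
Rest of 1962: 365 - 50 = 315
Full years 1963 (365), 1964 (366): 731
Total = 315 + 731 + 354 = 1400

1400 days


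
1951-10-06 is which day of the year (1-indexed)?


Date: October 6, 1951
Days in months 1 through 9: 273
Plus 6 days in October

Day of year: 279


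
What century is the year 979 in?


Century = (year - 1) // 100 + 1
= (979 - 1) // 100 + 1
= 978 // 100 + 1
= 9 + 1

10th century


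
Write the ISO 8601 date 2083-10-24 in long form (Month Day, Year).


ISO 2083-10-24 parses as year=2083, month=10, day=24
Month 10 -> October

October 24, 2083


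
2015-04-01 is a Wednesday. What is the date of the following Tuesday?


Current: Wednesday
Target: Tuesday
Days ahead: 6

Next Tuesday: 2015-04-07


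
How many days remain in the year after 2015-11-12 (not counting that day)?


Day of year: 316 of 365
Remaining = 365 - 316

49 days


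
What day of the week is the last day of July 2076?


July 2076 has 31 days
Anchor: Jan 1, 2076. With p = 2076 - 1 = 2075: (p + p//4 - p//100 + p//400) mod 7 = (2075 + 518 - 20 + 5) mod 7 = 2578 mod 7 = 2 -> Wednesday (Mon=0 ... Sun=6)
Days before July (Jan-Jun): 182; July 1 index = (2 + 182) mod 7 = 2 -> Wednesday
Last day offset: 31 - 1 = 30 days
Weekday index = (2 + 30) mod 7 = 4

Friday, July 31


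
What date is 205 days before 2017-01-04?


Start: 2017-01-04, subtract 205 days
Back 4 days from January 4 reaches December 31, 2016 -> 201 left
December 2016 has 31 days -> back to November 30, 2016 -> 170 left
November 2016 has 30 days -> back to October 31, 2016 -> 140 left
October 2016 has 31 days -> back to September 30, 2016 -> 109 left
September 2016 has 30 days -> back to August 31, 2016 -> 79 left
August 2016 has 31 days -> back to July 31, 2016 -> 48 left
July 2016 has 31 days -> back to June 30, 2016 -> 17 left
June 2016: 30 - 17 = 13 -> lands on June 13

Result: 2016-06-13


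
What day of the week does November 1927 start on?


Target: November 1, 1927
Anchor: Jan 1, 1927. With p = 1927 - 1 = 1926: (p + p//4 - p//100 + p//400) mod 7 = (1926 + 481 - 19 + 4) mod 7 = 2392 mod 7 = 5 -> Saturday (Mon=0 ... Sun=6)
Days before November (Jan-Oct): 304 days
Weekday index = (5 + 304) mod 7 = 1

Tuesday


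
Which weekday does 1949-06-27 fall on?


Date: June 27, 1949
Anchor: Jan 1, 1949. With p = 1949 - 1 = 1948: (p + p//4 - p//100 + p//400) mod 7 = (1948 + 487 - 19 + 4) mod 7 = 2420 mod 7 = 5 -> Saturday (Mon=0 ... Sun=6)
Days before June (Jan-May): 151; offset = 151 + 27 - 1 = 177
Weekday index = (5 + 177) mod 7 = 0

Day of the week: Monday


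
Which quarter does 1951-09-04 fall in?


Month: September (month 9)
Q1: Jan-Mar, Q2: Apr-Jun, Q3: Jul-Sep, Q4: Oct-Dec

Q3


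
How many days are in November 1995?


November 1995

30 days


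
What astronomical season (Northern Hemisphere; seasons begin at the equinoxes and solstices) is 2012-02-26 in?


Date: February 26
Astronomical Winter (approx.; exact equinox/solstice day varies by year): December 21 to March 19
February 26 falls within the Winter window

Winter


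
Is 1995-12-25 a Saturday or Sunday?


Anchor: Jan 1, 1995. With p = 1995 - 1 = 1994: (p + p//4 - p//100 + p//400) mod 7 = (1994 + 498 - 19 + 4) mod 7 = 2477 mod 7 = 6 -> Sunday (Mon=0 ... Sun=6)
Day of year: 359; offset = 358
Weekday index = (6 + 358) mod 7 = 0 -> Monday
Weekend days: Saturday, Sunday

No


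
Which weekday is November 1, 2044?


Target: November 1, 2044
Anchor: Jan 1, 2044. With p = 2044 - 1 = 2043: (p + p//4 - p//100 + p//400) mod 7 = (2043 + 510 - 20 + 5) mod 7 = 2538 mod 7 = 4 -> Friday (Mon=0 ... Sun=6)
Days before November (Jan-Oct): 305 days
Weekday index = (4 + 305) mod 7 = 1

Tuesday


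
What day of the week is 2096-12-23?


Date: December 23, 2096
Anchor: Jan 1, 2096. With p = 2096 - 1 = 2095: (p + p//4 - p//100 + p//400) mod 7 = (2095 + 523 - 20 + 5) mod 7 = 2603 mod 7 = 6 -> Sunday (Mon=0 ... Sun=6)
Days before December (Jan-Nov): 335; offset = 335 + 23 - 1 = 357
Weekday index = (6 + 357) mod 7 = 6

Day of the week: Sunday


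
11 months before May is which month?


May is month 5
5 - 11 = -6; wrap: -6 + 12 = 6

June


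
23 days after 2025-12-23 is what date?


Start: 2025-12-23, add 23 days
December 2025 has 31 days: 31 - 23 = 8 days to December 31 -> 15 left
January 2026: 15 <= 31 -> lands on January 15

Result: 2026-01-15


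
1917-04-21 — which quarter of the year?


Month: April (month 4)
Q1: Jan-Mar, Q2: Apr-Jun, Q3: Jul-Sep, Q4: Oct-Dec

Q2


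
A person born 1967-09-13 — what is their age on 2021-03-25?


Birth: 1967-09-13
Reference: 2021-03-25
Year difference: 2021 - 1967 = 54
Birthday not yet reached in 2021, subtract 1

53 years old


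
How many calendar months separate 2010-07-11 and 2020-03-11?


From July 2010 to March 2020
10 years * 12 = 120 months, minus 4 months = 116

116 months


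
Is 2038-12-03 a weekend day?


Anchor: Jan 1, 2038. With p = 2038 - 1 = 2037: (p + p//4 - p//100 + p//400) mod 7 = (2037 + 509 - 20 + 5) mod 7 = 2531 mod 7 = 4 -> Friday (Mon=0 ... Sun=6)
Day of year: 337; offset = 336
Weekday index = (4 + 336) mod 7 = 4 -> Friday
Weekend days: Saturday, Sunday

No


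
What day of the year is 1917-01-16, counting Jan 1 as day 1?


Date: January 16, 1917
No months before January
Plus 16 days in January

Day of year: 16


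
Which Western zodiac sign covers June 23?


Date: June 23
Conventional tropical zodiac dates: Cancer from June 21 onward; Leo starts July 23
June 23 falls within the Cancer range

Cancer


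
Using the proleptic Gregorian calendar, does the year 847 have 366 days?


Gregorian leap year rule: divisible by 4, but not by 100, unless also by 400.
847 is not divisible by 4 -> not a leap year

No


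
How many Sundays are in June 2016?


June 2016 has 30 days
Anchor: Jan 1, 2016. With p = 2016 - 1 = 2015: (p + p//4 - p//100 + p//400) mod 7 = (2015 + 503 - 20 + 5) mod 7 = 2503 mod 7 = 4 -> Friday (Mon=0 ... Sun=6)
Days before June (Jan-May): 152; June 1 index = (4 + 152) mod 7 = 2 -> Wednesday
First Sunday is June 5
Sundays: 5, 12, 19, 26

4 Sundays


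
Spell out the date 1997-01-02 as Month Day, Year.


ISO 1997-01-02 parses as year=1997, month=01, day=02
Month 1 -> January

January 2, 1997


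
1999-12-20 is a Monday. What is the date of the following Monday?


Current: Monday
Target: Monday
Days ahead: 7

Next Monday: 1999-12-27


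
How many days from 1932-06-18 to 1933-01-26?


From 1932-06-18 to 1933-01-26
1932-06-18: days before June = 31 + 29 + 31 + 30 + 31 = 152 (1932 is a leap year); day of year = 152 + 18 = 170
1933-01-26: day of year = 26
Rest of 1932: 366 - 170 = 196
Total = 196 + 26 = 222

222 days


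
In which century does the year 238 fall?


Century = (year - 1) // 100 + 1
= (238 - 1) // 100 + 1
= 237 // 100 + 1
= 2 + 1

3rd century


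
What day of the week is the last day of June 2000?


June 2000 has 30 days
Anchor: Jan 1, 2000. With p = 2000 - 1 = 1999: (p + p//4 - p//100 + p//400) mod 7 = (1999 + 499 - 19 + 4) mod 7 = 2483 mod 7 = 5 -> Saturday (Mon=0 ... Sun=6)
Days before June (Jan-May): 152; June 1 index = (5 + 152) mod 7 = 3 -> Thursday
Last day offset: 30 - 1 = 29 days
Weekday index = (3 + 29) mod 7 = 4

Friday, June 30


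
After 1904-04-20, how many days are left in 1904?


Day of year: 111 of 366
Remaining = 366 - 111

255 days


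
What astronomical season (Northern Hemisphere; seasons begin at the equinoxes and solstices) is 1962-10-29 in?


Date: October 29
Astronomical Autumn (approx.; exact equinox/solstice day varies by year): September 22 to December 20
October 29 falls within the Autumn window

Autumn


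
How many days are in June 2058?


June 2058

30 days


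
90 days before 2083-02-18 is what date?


Start: 2083-02-18, subtract 90 days
Back 18 days from February 18 reaches January 31, 2083 -> 72 left
January 2083 has 31 days -> back to December 31, 2082 -> 41 left
December 2082 has 31 days -> back to November 30, 2082 -> 10 left
November 2082: 30 - 10 = 20 -> lands on November 20

Result: 2082-11-20


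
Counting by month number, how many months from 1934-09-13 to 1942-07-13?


From September 1934 to July 1942
8 years * 12 = 96 months, minus 2 months = 94

94 months


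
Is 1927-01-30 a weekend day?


Anchor: Jan 1, 1927. With p = 1927 - 1 = 1926: (p + p//4 - p//100 + p//400) mod 7 = (1926 + 481 - 19 + 4) mod 7 = 2392 mod 7 = 5 -> Saturday (Mon=0 ... Sun=6)
Day of year: 30; offset = 29
Weekday index = (5 + 29) mod 7 = 6 -> Sunday
Weekend days: Saturday, Sunday

Yes


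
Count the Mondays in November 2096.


November 2096 has 30 days
Anchor: Jan 1, 2096. With p = 2096 - 1 = 2095: (p + p//4 - p//100 + p//400) mod 7 = (2095 + 523 - 20 + 5) mod 7 = 2603 mod 7 = 6 -> Sunday (Mon=0 ... Sun=6)
Days before November (Jan-Oct): 305; November 1 index = (6 + 305) mod 7 = 3 -> Thursday
First Monday is November 5
Mondays: 5, 12, 19, 26

4 Mondays


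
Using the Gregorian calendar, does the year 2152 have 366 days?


Gregorian leap year rule: divisible by 4, but not by 100, unless also by 400.
2152 is divisible by 4 but not 100 -> leap year

Yes


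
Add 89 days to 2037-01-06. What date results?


Start: 2037-01-06, add 89 days
January 2037 has 31 days: 31 - 6 = 25 days to January 31 -> 64 left
February 2037 has 28 days -> 36 left
March 2037 has 31 days -> 5 left
April 2037: 5 <= 30 -> lands on April 5

Result: 2037-04-05


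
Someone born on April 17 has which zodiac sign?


Date: April 17
Conventional tropical zodiac dates: Aries from March 21 onward; Taurus starts April 20
April 17 falls within the Aries range

Aries


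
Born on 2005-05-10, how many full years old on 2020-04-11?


Birth: 2005-05-10
Reference: 2020-04-11
Year difference: 2020 - 2005 = 15
Birthday not yet reached in 2020, subtract 1

14 years old


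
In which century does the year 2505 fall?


Century = (year - 1) // 100 + 1
= (2505 - 1) // 100 + 1
= 2504 // 100 + 1
= 25 + 1

26th century


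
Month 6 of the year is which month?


Month 6 of 12

June


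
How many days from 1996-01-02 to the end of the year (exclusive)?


Day of year: 2 of 366
Remaining = 366 - 2

364 days


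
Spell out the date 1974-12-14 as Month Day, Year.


ISO 1974-12-14 parses as year=1974, month=12, day=14
Month 12 -> December

December 14, 1974


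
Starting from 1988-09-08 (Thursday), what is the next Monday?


Current: Thursday
Target: Monday
Days ahead: 4

Next Monday: 1988-09-12


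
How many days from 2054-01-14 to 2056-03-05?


From 2054-01-14 to 2056-03-05
2054-01-14: day of year = 14
2056-03-05: days before March = 31 + 29 = 60 (2056 is a leap year); day of year = 60 + 5 = 65
Rest of 2054: 365 - 14 = 351
Full years 2055 (365): 365
Total = 351 + 365 + 65 = 781

781 days


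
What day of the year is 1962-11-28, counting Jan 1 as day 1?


Date: November 28, 1962
Days in months 1 through 10: 304
Plus 28 days in November

Day of year: 332


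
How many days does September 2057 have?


September 2057

30 days


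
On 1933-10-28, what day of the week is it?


Date: October 28, 1933
Anchor: Jan 1, 1933. With p = 1933 - 1 = 1932: (p + p//4 - p//100 + p//400) mod 7 = (1932 + 483 - 19 + 4) mod 7 = 2400 mod 7 = 6 -> Sunday (Mon=0 ... Sun=6)
Days before October (Jan-Sep): 273; offset = 273 + 28 - 1 = 300
Weekday index = (6 + 300) mod 7 = 5

Day of the week: Saturday


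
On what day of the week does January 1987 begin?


Target: January 1, 1987
Anchor: Jan 1, 1987. With p = 1987 - 1 = 1986: (p + p//4 - p//100 + p//400) mod 7 = (1986 + 496 - 19 + 4) mod 7 = 2467 mod 7 = 3 -> Thursday (Mon=0 ... Sun=6)
Offset from anchor: 0 days
Weekday index = (3 + 0) mod 7 = 3

Thursday


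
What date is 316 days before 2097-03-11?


Start: 2097-03-11, subtract 316 days
Back 11 days from March 11 reaches February 28, 2097 -> 305 left
February 2097 has 28 days -> back to January 31, 2097 -> 277 left
January 2097 has 31 days -> back to December 31, 2096 -> 246 left
December 2096 has 31 days -> back to November 30, 2096 -> 215 left
November 2096 has 30 days -> back to October 31, 2096 -> 185 left
October 2096 has 31 days -> back to September 30, 2096 -> 154 left
September 2096 has 30 days -> back to August 31, 2096 -> 124 left
August 2096 has 31 days -> back to July 31, 2096 -> 93 left
July 2096 has 31 days -> back to June 30, 2096 -> 62 left
June 2096 has 30 days -> back to May 31, 2096 -> 32 left
May 2096 has 31 days -> back to April 30, 2096 -> 1 left
April 2096: 30 - 1 = 29 -> lands on April 29

Result: 2096-04-29


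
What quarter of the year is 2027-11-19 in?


Month: November (month 11)
Q1: Jan-Mar, Q2: Apr-Jun, Q3: Jul-Sep, Q4: Oct-Dec

Q4


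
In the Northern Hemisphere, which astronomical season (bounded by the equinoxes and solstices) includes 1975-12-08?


Date: December 8
Astronomical Autumn (approx.; exact equinox/solstice day varies by year): September 22 to December 20
December 8 falls within the Autumn window

Autumn


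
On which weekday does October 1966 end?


October 1966 has 31 days
Anchor: Jan 1, 1966. With p = 1966 - 1 = 1965: (p + p//4 - p//100 + p//400) mod 7 = (1965 + 491 - 19 + 4) mod 7 = 2441 mod 7 = 5 -> Saturday (Mon=0 ... Sun=6)
Days before October (Jan-Sep): 273; October 1 index = (5 + 273) mod 7 = 5 -> Saturday
Last day offset: 31 - 1 = 30 days
Weekday index = (5 + 30) mod 7 = 0

Monday, October 31


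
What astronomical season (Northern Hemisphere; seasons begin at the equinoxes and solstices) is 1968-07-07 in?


Date: July 7
Astronomical Summer (approx.; exact equinox/solstice day varies by year): June 21 to September 21
July 7 falls within the Summer window

Summer


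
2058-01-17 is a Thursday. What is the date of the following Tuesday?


Current: Thursday
Target: Tuesday
Days ahead: 5

Next Tuesday: 2058-01-22


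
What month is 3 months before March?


March is month 3
3 - 3 = 0; wrap: 0 + 12 = 12

December


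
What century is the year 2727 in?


Century = (year - 1) // 100 + 1
= (2727 - 1) // 100 + 1
= 2726 // 100 + 1
= 27 + 1

28th century


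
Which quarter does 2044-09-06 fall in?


Month: September (month 9)
Q1: Jan-Mar, Q2: Apr-Jun, Q3: Jul-Sep, Q4: Oct-Dec

Q3


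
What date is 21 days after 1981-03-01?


Start: 1981-03-01, add 21 days
March 1981 has 31 days; 1 + 21 = 22 stays within March

Result: 1981-03-22


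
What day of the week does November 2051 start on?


Target: November 1, 2051
Anchor: Jan 1, 2051. With p = 2051 - 1 = 2050: (p + p//4 - p//100 + p//400) mod 7 = (2050 + 512 - 20 + 5) mod 7 = 2547 mod 7 = 6 -> Sunday (Mon=0 ... Sun=6)
Days before November (Jan-Oct): 304 days
Weekday index = (6 + 304) mod 7 = 2

Wednesday


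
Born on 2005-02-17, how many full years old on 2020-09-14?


Birth: 2005-02-17
Reference: 2020-09-14
Year difference: 2020 - 2005 = 15

15 years old


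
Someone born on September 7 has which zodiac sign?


Date: September 7
Conventional tropical zodiac dates: Virgo from August 23 onward; Libra starts September 23
September 7 falls within the Virgo range

Virgo


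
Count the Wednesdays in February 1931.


February 1931 has 28 days
Anchor: Jan 1, 1931. With p = 1931 - 1 = 1930: (p + p//4 - p//100 + p//400) mod 7 = (1930 + 482 - 19 + 4) mod 7 = 2397 mod 7 = 3 -> Thursday (Mon=0 ... Sun=6)
Days before February (Jan): 31; February 1 index = (3 + 31) mod 7 = 6 -> Sunday
First Wednesday is February 4
Wednesdays: 4, 11, 18, 25

4 Wednesdays


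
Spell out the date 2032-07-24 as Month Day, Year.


ISO 2032-07-24 parses as year=2032, month=07, day=24
Month 7 -> July

July 24, 2032


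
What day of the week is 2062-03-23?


Date: March 23, 2062
Anchor: Jan 1, 2062. With p = 2062 - 1 = 2061: (p + p//4 - p//100 + p//400) mod 7 = (2061 + 515 - 20 + 5) mod 7 = 2561 mod 7 = 6 -> Sunday (Mon=0 ... Sun=6)
Days before March (Jan-Feb): 59; offset = 59 + 23 - 1 = 81
Weekday index = (6 + 81) mod 7 = 3

Day of the week: Thursday


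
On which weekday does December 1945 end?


December 1945 has 31 days
Anchor: Jan 1, 1945. With p = 1945 - 1 = 1944: (p + p//4 - p//100 + p//400) mod 7 = (1944 + 486 - 19 + 4) mod 7 = 2415 mod 7 = 0 -> Monday (Mon=0 ... Sun=6)
Days before December (Jan-Nov): 334; December 1 index = (0 + 334) mod 7 = 5 -> Saturday
Last day offset: 31 - 1 = 30 days
Weekday index = (5 + 30) mod 7 = 0

Monday, December 31


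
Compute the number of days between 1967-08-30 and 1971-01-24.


From 1967-08-30 to 1971-01-24
1967-08-30: days before August = 31 + 28 + 31 + 30 + 31 + 30 + 31 = 212 (1967 is not a leap year); day of year = 212 + 30 = 242
1971-01-24: day of year = 24
Rest of 1967: 365 - 242 = 123
Full years 1968 (366), 1969 (365), 1970 (365): 1096
Total = 123 + 1096 + 24 = 1243

1243 days


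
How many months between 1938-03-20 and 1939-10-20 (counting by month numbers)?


From March 1938 to October 1939
1 year * 12 = 12 months, plus 7 months = 19

19 months


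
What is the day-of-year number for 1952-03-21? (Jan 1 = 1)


Date: March 21, 1952
Days in months 1 through 2: 60
Plus 21 days in March

Day of year: 81


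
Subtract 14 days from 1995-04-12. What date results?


Start: 1995-04-12, subtract 14 days
Back 12 days from April 12 reaches March 31, 1995 -> 2 left
March 1995: 31 - 2 = 29 -> lands on March 29

Result: 1995-03-29


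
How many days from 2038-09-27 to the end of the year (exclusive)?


Day of year: 270 of 365
Remaining = 365 - 270

95 days


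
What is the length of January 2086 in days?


January 2086

31 days


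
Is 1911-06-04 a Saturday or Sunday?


Anchor: Jan 1, 1911. With p = 1911 - 1 = 1910: (p + p//4 - p//100 + p//400) mod 7 = (1910 + 477 - 19 + 4) mod 7 = 2372 mod 7 = 6 -> Sunday (Mon=0 ... Sun=6)
Day of year: 155; offset = 154
Weekday index = (6 + 154) mod 7 = 6 -> Sunday
Weekend days: Saturday, Sunday

Yes


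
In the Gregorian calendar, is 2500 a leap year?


Gregorian leap year rule: divisible by 4, but not by 100, unless also by 400.
2500 is divisible by 100 but not 400 -> not a leap year

No


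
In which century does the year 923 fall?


Century = (year - 1) // 100 + 1
= (923 - 1) // 100 + 1
= 922 // 100 + 1
= 9 + 1

10th century


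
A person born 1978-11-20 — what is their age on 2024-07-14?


Birth: 1978-11-20
Reference: 2024-07-14
Year difference: 2024 - 1978 = 46
Birthday not yet reached in 2024, subtract 1

45 years old


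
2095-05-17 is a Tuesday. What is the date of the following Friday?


Current: Tuesday
Target: Friday
Days ahead: 3

Next Friday: 2095-05-20


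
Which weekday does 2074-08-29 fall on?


Date: August 29, 2074
Anchor: Jan 1, 2074. With p = 2074 - 1 = 2073: (p + p//4 - p//100 + p//400) mod 7 = (2073 + 518 - 20 + 5) mod 7 = 2576 mod 7 = 0 -> Monday (Mon=0 ... Sun=6)
Days before August (Jan-Jul): 212; offset = 212 + 29 - 1 = 240
Weekday index = (0 + 240) mod 7 = 2

Day of the week: Wednesday


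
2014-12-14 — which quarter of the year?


Month: December (month 12)
Q1: Jan-Mar, Q2: Apr-Jun, Q3: Jul-Sep, Q4: Oct-Dec

Q4


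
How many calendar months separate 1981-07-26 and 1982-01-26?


From July 1981 to January 1982
1 year * 12 = 12 months, minus 6 months = 6

6 months


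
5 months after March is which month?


March is month 3
3 + 5 = 8

August


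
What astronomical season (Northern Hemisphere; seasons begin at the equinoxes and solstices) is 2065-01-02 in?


Date: January 2
Astronomical Winter (approx.; exact equinox/solstice day varies by year): December 21 to March 19
January 2 falls within the Winter window

Winter


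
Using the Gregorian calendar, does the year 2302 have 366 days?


Gregorian leap year rule: divisible by 4, but not by 100, unless also by 400.
2302 is not divisible by 4 -> not a leap year

No


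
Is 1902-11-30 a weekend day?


Anchor: Jan 1, 1902. With p = 1902 - 1 = 1901: (p + p//4 - p//100 + p//400) mod 7 = (1901 + 475 - 19 + 4) mod 7 = 2361 mod 7 = 2 -> Wednesday (Mon=0 ... Sun=6)
Day of year: 334; offset = 333
Weekday index = (2 + 333) mod 7 = 6 -> Sunday
Weekend days: Saturday, Sunday

Yes


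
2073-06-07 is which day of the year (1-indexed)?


Date: June 7, 2073
Days in months 1 through 5: 151
Plus 7 days in June

Day of year: 158


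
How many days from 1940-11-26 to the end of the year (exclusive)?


Day of year: 331 of 366
Remaining = 366 - 331

35 days


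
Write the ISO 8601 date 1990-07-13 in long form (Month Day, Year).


ISO 1990-07-13 parses as year=1990, month=07, day=13
Month 7 -> July

July 13, 1990


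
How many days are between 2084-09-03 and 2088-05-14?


From 2084-09-03 to 2088-05-14
2084-09-03: days before September = 31 + 29 + 31 + 30 + 31 + 30 + 31 + 31 = 244 (2084 is a leap year); day of year = 244 + 3 = 247
2088-05-14: days before May = 31 + 29 + 31 + 30 = 121 (2088 is a leap year); day of year = 121 + 14 = 135
Rest of 2084: 366 - 247 = 119
Full years 2085 (365), 2086 (365), 2087 (365): 1095
Total = 119 + 1095 + 135 = 1349

1349 days


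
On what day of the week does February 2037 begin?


Target: February 1, 2037
Anchor: Jan 1, 2037. With p = 2037 - 1 = 2036: (p + p//4 - p//100 + p//400) mod 7 = (2036 + 509 - 20 + 5) mod 7 = 2530 mod 7 = 3 -> Thursday (Mon=0 ... Sun=6)
Days before February (Jan): 31 days
Weekday index = (3 + 31) mod 7 = 6

Sunday


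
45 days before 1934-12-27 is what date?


Start: 1934-12-27, subtract 45 days
Back 27 days from December 27 reaches November 30, 1934 -> 18 left
November 1934: 30 - 18 = 12 -> lands on November 12

Result: 1934-11-12


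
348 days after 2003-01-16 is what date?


Start: 2003-01-16, add 348 days
January 2003 has 31 days: 31 - 16 = 15 days to January 31 -> 333 left
February 2003 has 28 days -> 305 left
March 2003 has 31 days -> 274 left
April 2003 has 30 days -> 244 left
May 2003 has 31 days -> 213 left
June 2003 has 30 days -> 183 left
July 2003 has 31 days -> 152 left
August 2003 has 31 days -> 121 left
September 2003 has 30 days -> 91 left
October 2003 has 31 days -> 60 left
November 2003 has 30 days -> 30 left
December 2003: 30 <= 31 -> lands on December 30

Result: 2003-12-30


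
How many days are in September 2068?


September 2068

30 days


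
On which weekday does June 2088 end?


June 2088 has 30 days
Anchor: Jan 1, 2088. With p = 2088 - 1 = 2087: (p + p//4 - p//100 + p//400) mod 7 = (2087 + 521 - 20 + 5) mod 7 = 2593 mod 7 = 3 -> Thursday (Mon=0 ... Sun=6)
Days before June (Jan-May): 152; June 1 index = (3 + 152) mod 7 = 1 -> Tuesday
Last day offset: 30 - 1 = 29 days
Weekday index = (1 + 29) mod 7 = 2

Wednesday, June 30


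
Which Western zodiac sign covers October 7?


Date: October 7
Conventional tropical zodiac dates: Libra from September 23 onward; Scorpio starts October 23
October 7 falls within the Libra range

Libra


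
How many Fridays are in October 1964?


October 1964 has 31 days
Anchor: Jan 1, 1964. With p = 1964 - 1 = 1963: (p + p//4 - p//100 + p//400) mod 7 = (1963 + 490 - 19 + 4) mod 7 = 2438 mod 7 = 2 -> Wednesday (Mon=0 ... Sun=6)
Days before October (Jan-Sep): 274; October 1 index = (2 + 274) mod 7 = 3 -> Thursday
First Friday is October 2
Fridays: 2, 9, 16, 23, 30

5 Fridays


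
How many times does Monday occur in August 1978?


August 1978 has 31 days
Anchor: Jan 1, 1978. With p = 1978 - 1 = 1977: (p + p//4 - p//100 + p//400) mod 7 = (1977 + 494 - 19 + 4) mod 7 = 2456 mod 7 = 6 -> Sunday (Mon=0 ... Sun=6)
Days before August (Jan-Jul): 212; August 1 index = (6 + 212) mod 7 = 1 -> Tuesday
First Monday is August 7
Mondays: 7, 14, 21, 28

4 Mondays


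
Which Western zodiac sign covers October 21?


Date: October 21
Conventional tropical zodiac dates: Libra from September 23 onward; Scorpio starts October 23
October 21 falls within the Libra range

Libra


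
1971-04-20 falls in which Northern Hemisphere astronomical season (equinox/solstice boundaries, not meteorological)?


Date: April 20
Astronomical Spring (approx.; exact equinox/solstice day varies by year): March 20 to June 20
April 20 falls within the Spring window

Spring


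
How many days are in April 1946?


April 1946

30 days


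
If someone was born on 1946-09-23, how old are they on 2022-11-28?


Birth: 1946-09-23
Reference: 2022-11-28
Year difference: 2022 - 1946 = 76

76 years old


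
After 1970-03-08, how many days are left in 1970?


Day of year: 67 of 365
Remaining = 365 - 67

298 days


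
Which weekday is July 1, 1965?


Target: July 1, 1965
Anchor: Jan 1, 1965. With p = 1965 - 1 = 1964: (p + p//4 - p//100 + p//400) mod 7 = (1964 + 491 - 19 + 4) mod 7 = 2440 mod 7 = 4 -> Friday (Mon=0 ... Sun=6)
Days before July (Jan-Jun): 181 days
Weekday index = (4 + 181) mod 7 = 3

Thursday


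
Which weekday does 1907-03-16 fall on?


Date: March 16, 1907
Anchor: Jan 1, 1907. With p = 1907 - 1 = 1906: (p + p//4 - p//100 + p//400) mod 7 = (1906 + 476 - 19 + 4) mod 7 = 2367 mod 7 = 1 -> Tuesday (Mon=0 ... Sun=6)
Days before March (Jan-Feb): 59; offset = 59 + 16 - 1 = 74
Weekday index = (1 + 74) mod 7 = 5

Day of the week: Saturday


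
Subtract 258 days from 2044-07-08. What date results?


Start: 2044-07-08, subtract 258 days
Back 8 days from July 8 reaches June 30, 2044 -> 250 left
June 2044 has 30 days -> back to May 31, 2044 -> 220 left
May 2044 has 31 days -> back to April 30, 2044 -> 189 left
April 2044 has 30 days -> back to March 31, 2044 -> 159 left
March 2044 has 31 days -> back to February 29, 2044 -> 128 left
February 2044 has 29 days -> back to January 31, 2044 -> 99 left
January 2044 has 31 days -> back to December 31, 2043 -> 68 left
December 2043 has 31 days -> back to November 30, 2043 -> 37 left
November 2043 has 30 days -> back to October 31, 2043 -> 7 left
October 2043: 31 - 7 = 24 -> lands on October 24

Result: 2043-10-24


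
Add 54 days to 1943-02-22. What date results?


Start: 1943-02-22, add 54 days
February 1943 has 28 days: 28 - 22 = 6 days to February 28 -> 48 left
March 1943 has 31 days -> 17 left
April 1943: 17 <= 30 -> lands on April 17

Result: 1943-04-17


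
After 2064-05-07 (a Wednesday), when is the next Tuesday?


Current: Wednesday
Target: Tuesday
Days ahead: 6

Next Tuesday: 2064-05-13


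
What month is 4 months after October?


October is month 10
10 + 4 = 14; wrap: 14 - 12 = 2

February


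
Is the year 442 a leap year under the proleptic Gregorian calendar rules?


Gregorian leap year rule: divisible by 4, but not by 100, unless also by 400.
442 is not divisible by 4 -> not a leap year

No


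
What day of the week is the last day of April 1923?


April 1923 has 30 days
Anchor: Jan 1, 1923. With p = 1923 - 1 = 1922: (p + p//4 - p//100 + p//400) mod 7 = (1922 + 480 - 19 + 4) mod 7 = 2387 mod 7 = 0 -> Monday (Mon=0 ... Sun=6)
Days before April (Jan-Mar): 90; April 1 index = (0 + 90) mod 7 = 6 -> Sunday
Last day offset: 30 - 1 = 29 days
Weekday index = (6 + 29) mod 7 = 0

Monday, April 30


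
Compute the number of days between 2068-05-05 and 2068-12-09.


From 2068-05-05 to 2068-12-09
2068-05-05: days before May = 31 + 29 + 31 + 30 = 121 (2068 is a leap year); day of year = 121 + 5 = 126
2068-12-09: days before December = 31 + 29 + 31 + 30 + 31 + 30 + 31 + 31 + 30 + 31 + 30 = 335 (2068 is a leap year); day of year = 335 + 9 = 344
Same year: 344 - 126 = 218

218 days


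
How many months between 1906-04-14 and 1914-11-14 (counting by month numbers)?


From April 1906 to November 1914
8 years * 12 = 96 months, plus 7 months = 103

103 months


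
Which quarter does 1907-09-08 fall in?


Month: September (month 9)
Q1: Jan-Mar, Q2: Apr-Jun, Q3: Jul-Sep, Q4: Oct-Dec

Q3


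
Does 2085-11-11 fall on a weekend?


Anchor: Jan 1, 2085. With p = 2085 - 1 = 2084: (p + p//4 - p//100 + p//400) mod 7 = (2084 + 521 - 20 + 5) mod 7 = 2590 mod 7 = 0 -> Monday (Mon=0 ... Sun=6)
Day of year: 315; offset = 314
Weekday index = (0 + 314) mod 7 = 6 -> Sunday
Weekend days: Saturday, Sunday

Yes


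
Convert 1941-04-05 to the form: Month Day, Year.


ISO 1941-04-05 parses as year=1941, month=04, day=05
Month 4 -> April

April 5, 1941


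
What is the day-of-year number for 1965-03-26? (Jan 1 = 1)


Date: March 26, 1965
Days in months 1 through 2: 59
Plus 26 days in March

Day of year: 85


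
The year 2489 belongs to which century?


Century = (year - 1) // 100 + 1
= (2489 - 1) // 100 + 1
= 2488 // 100 + 1
= 24 + 1

25th century


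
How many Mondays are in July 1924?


July 1924 has 31 days
Anchor: Jan 1, 1924. With p = 1924 - 1 = 1923: (p + p//4 - p//100 + p//400) mod 7 = (1923 + 480 - 19 + 4) mod 7 = 2388 mod 7 = 1 -> Tuesday (Mon=0 ... Sun=6)
Days before July (Jan-Jun): 182; July 1 index = (1 + 182) mod 7 = 1 -> Tuesday
First Monday is July 7
Mondays: 7, 14, 21, 28

4 Mondays


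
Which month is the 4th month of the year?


Month 4 of 12

April


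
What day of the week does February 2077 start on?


Target: February 1, 2077
Anchor: Jan 1, 2077. With p = 2077 - 1 = 2076: (p + p//4 - p//100 + p//400) mod 7 = (2076 + 519 - 20 + 5) mod 7 = 2580 mod 7 = 4 -> Friday (Mon=0 ... Sun=6)
Days before February (Jan): 31 days
Weekday index = (4 + 31) mod 7 = 0

Monday


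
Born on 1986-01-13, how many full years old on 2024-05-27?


Birth: 1986-01-13
Reference: 2024-05-27
Year difference: 2024 - 1986 = 38

38 years old


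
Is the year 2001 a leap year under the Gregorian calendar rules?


Gregorian leap year rule: divisible by 4, but not by 100, unless also by 400.
2001 is not divisible by 4 -> not a leap year

No


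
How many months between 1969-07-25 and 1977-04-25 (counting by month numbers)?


From July 1969 to April 1977
8 years * 12 = 96 months, minus 3 months = 93

93 months


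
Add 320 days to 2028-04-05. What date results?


Start: 2028-04-05, add 320 days
April 2028 has 30 days: 30 - 5 = 25 days to April 30 -> 295 left
May 2028 has 31 days -> 264 left
June 2028 has 30 days -> 234 left
July 2028 has 31 days -> 203 left
August 2028 has 31 days -> 172 left
September 2028 has 30 days -> 142 left
October 2028 has 31 days -> 111 left
November 2028 has 30 days -> 81 left
December 2028 has 31 days -> 50 left
January 2029 has 31 days -> 19 left
February 2029: 19 <= 28 -> lands on February 19

Result: 2029-02-19


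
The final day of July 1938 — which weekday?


July 1938 has 31 days
Anchor: Jan 1, 1938. With p = 1938 - 1 = 1937: (p + p//4 - p//100 + p//400) mod 7 = (1937 + 484 - 19 + 4) mod 7 = 2406 mod 7 = 5 -> Saturday (Mon=0 ... Sun=6)
Days before July (Jan-Jun): 181; July 1 index = (5 + 181) mod 7 = 4 -> Friday
Last day offset: 31 - 1 = 30 days
Weekday index = (4 + 30) mod 7 = 6

Sunday, July 31


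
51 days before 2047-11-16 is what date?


Start: 2047-11-16, subtract 51 days
Back 16 days from November 16 reaches October 31, 2047 -> 35 left
October 2047 has 31 days -> back to September 30, 2047 -> 4 left
September 2047: 30 - 4 = 26 -> lands on September 26

Result: 2047-09-26


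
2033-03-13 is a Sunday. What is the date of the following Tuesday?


Current: Sunday
Target: Tuesday
Days ahead: 2

Next Tuesday: 2033-03-15


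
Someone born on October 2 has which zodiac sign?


Date: October 2
Conventional tropical zodiac dates: Libra from September 23 onward; Scorpio starts October 23
October 2 falls within the Libra range

Libra


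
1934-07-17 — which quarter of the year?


Month: July (month 7)
Q1: Jan-Mar, Q2: Apr-Jun, Q3: Jul-Sep, Q4: Oct-Dec

Q3


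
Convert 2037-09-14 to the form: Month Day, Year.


ISO 2037-09-14 parses as year=2037, month=09, day=14
Month 9 -> September

September 14, 2037


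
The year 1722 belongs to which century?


Century = (year - 1) // 100 + 1
= (1722 - 1) // 100 + 1
= 1721 // 100 + 1
= 17 + 1

18th century


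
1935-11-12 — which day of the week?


Date: November 12, 1935
Anchor: Jan 1, 1935. With p = 1935 - 1 = 1934: (p + p//4 - p//100 + p//400) mod 7 = (1934 + 483 - 19 + 4) mod 7 = 2402 mod 7 = 1 -> Tuesday (Mon=0 ... Sun=6)
Days before November (Jan-Oct): 304; offset = 304 + 12 - 1 = 315
Weekday index = (1 + 315) mod 7 = 1

Day of the week: Tuesday


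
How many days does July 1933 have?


July 1933

31 days


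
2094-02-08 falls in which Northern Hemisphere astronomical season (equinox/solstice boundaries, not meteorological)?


Date: February 8
Astronomical Winter (approx.; exact equinox/solstice day varies by year): December 21 to March 19
February 8 falls within the Winter window

Winter


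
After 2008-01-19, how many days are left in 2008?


Day of year: 19 of 366
Remaining = 366 - 19

347 days


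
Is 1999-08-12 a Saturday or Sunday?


Anchor: Jan 1, 1999. With p = 1999 - 1 = 1998: (p + p//4 - p//100 + p//400) mod 7 = (1998 + 499 - 19 + 4) mod 7 = 2482 mod 7 = 4 -> Friday (Mon=0 ... Sun=6)
Day of year: 224; offset = 223
Weekday index = (4 + 223) mod 7 = 3 -> Thursday
Weekend days: Saturday, Sunday

No


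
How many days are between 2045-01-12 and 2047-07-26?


From 2045-01-12 to 2047-07-26
2045-01-12: day of year = 12
2047-07-26: days before July = 31 + 28 + 31 + 30 + 31 + 30 = 181 (2047 is not a leap year); day of year = 181 + 26 = 207
Rest of 2045: 365 - 12 = 353
Full years 2046 (365): 365
Total = 353 + 365 + 207 = 925

925 days
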